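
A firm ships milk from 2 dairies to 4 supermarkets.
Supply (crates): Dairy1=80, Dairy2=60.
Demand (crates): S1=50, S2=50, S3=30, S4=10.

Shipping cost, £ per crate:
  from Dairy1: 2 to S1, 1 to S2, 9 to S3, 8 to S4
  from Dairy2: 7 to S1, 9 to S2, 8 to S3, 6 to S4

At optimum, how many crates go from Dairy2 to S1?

20

Solving gives:
  Dairy1→S1: 30 × £2 = £60
  Dairy1→S2: 50 × £1 = £50
  Dairy2→S1: 20 × £7 = £140
  Dairy2→S3: 30 × £8 = £240
  Dairy2→S4: 10 × £6 = £60
Total cost = £550.
So Dairy2→S1 carries 20 crates.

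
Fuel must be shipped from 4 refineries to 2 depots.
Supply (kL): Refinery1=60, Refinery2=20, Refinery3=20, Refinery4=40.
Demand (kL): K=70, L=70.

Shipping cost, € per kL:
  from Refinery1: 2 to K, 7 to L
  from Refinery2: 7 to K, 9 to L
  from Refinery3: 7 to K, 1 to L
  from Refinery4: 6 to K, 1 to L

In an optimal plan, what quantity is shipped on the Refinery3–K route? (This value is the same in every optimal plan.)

The minimum-cost plan:
  Refinery1 to K: 60 × €2 = €120
  Refinery2 to K: 10 × €7 = €70
  Refinery2 to L: 10 × €9 = €90
  Refinery3 to L: 20 × €1 = €20
  Refinery4 to L: 40 × €1 = €40
Total cost = €340.
The route Refinery3→K is not used.

0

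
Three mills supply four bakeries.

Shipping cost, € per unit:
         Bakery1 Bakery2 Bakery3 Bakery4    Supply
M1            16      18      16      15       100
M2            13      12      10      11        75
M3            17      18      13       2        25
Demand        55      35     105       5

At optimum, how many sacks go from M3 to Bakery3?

The minimum-cost plan:
  M1→Bakery1: 55 sacks
  M1→Bakery2: 35 sacks
  M1→Bakery3: 10 sacks
  M2→Bakery3: 75 sacks
  M3→Bakery3: 20 sacks
  M3→Bakery4: 5 sacks
Total cost = €2690.
So M3→Bakery3 carries 20 sacks.

20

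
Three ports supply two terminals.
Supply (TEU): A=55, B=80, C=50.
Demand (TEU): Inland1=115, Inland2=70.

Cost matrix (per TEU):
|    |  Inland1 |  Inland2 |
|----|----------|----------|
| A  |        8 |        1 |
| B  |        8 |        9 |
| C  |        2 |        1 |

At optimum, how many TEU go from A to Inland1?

0

Optimal shipments:
  A->Inland2: 55 × 1 = 55
  B->Inland1: 80 × 8 = 640
  C->Inland1: 35 × 2 = 70
  C->Inland2: 15 × 1 = 15
Total cost = 780.
The route A→Inland1 is not used.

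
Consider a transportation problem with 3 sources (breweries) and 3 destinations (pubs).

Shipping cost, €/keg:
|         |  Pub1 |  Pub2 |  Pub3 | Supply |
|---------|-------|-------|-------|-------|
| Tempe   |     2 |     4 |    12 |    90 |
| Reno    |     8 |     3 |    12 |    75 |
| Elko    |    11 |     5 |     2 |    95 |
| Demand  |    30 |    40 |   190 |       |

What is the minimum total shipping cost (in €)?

One minimum-cost allocation:
  Tempe to Pub1: 30 × €2 = €60
  Tempe to Pub3: 60 × €12 = €720
  Reno to Pub2: 40 × €3 = €120
  Reno to Pub3: 35 × €12 = €420
  Elko to Pub3: 95 × €2 = €190
Total = 60 + 720 + 120 + 420 + 190 = €1510.
(Supply check: Tempe ships 90; Reno ships 75; Elko ships 95.)

1510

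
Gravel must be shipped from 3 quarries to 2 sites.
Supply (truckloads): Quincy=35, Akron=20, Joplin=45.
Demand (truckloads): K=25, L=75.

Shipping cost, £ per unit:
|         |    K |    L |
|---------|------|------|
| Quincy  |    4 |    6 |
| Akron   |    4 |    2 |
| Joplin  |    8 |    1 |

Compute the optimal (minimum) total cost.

An optimal shipping plan:
  Quincy to K: 25 × £4 = £100
  Quincy to L: 10 × £6 = £60
  Akron to L: 20 × £2 = £40
  Joplin to L: 45 × £1 = £45
Total = 100 + 60 + 40 + 45 = £245.
(Supply check: Quincy ships 35; Akron ships 20; Joplin ships 45.)

245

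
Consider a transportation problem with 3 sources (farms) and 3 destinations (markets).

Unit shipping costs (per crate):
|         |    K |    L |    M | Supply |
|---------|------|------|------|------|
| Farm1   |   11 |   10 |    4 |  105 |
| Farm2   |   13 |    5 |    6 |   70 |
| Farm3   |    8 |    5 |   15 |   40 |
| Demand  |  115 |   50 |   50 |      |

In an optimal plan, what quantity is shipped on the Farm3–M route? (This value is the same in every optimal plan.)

The minimum-cost plan:
  Farm1→K: 55 × 11 = 605
  Farm1→M: 50 × 4 = 200
  Farm2→K: 20 × 13 = 260
  Farm2→L: 50 × 5 = 250
  Farm3→K: 40 × 8 = 320
Total cost = 1635.
The route Farm3→M is not used.

0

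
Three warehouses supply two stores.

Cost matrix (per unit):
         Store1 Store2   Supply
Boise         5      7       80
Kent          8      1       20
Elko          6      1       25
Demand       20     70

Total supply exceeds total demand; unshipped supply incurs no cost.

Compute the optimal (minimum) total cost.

A cheapest plan:
  Boise→Store1: 20 × 5 = 100
  Boise→Store2: 25 × 7 = 175
  Kent→Store2: 20 × 1 = 20
  Elko→Store2: 25 × 1 = 25
Total = 100 + 175 + 20 + 25 = 320.
(Supply check: Boise ships 45; Kent ships 20; Elko ships 25.)

320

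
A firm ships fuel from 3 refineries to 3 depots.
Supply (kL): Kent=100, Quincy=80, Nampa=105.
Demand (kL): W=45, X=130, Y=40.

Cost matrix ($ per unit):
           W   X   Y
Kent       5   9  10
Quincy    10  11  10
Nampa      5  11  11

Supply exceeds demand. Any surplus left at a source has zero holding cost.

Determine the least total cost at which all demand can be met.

1855

Optimal allocation:
  Kent to X: 100 × $9 = $900
  Quincy to X: 30 × $11 = $330
  Quincy to Y: 40 × $10 = $400
  Nampa to W: 45 × $5 = $225
Total = 900 + 330 + 400 + 225 = $1855.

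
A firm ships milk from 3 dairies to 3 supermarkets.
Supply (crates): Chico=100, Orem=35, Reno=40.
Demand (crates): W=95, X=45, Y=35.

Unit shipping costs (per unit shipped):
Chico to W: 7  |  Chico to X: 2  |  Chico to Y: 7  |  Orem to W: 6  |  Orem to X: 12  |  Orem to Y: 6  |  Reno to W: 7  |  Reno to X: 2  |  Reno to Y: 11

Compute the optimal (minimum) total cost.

965

Optimal allocation:
  Chico→W: 20 crates
  Chico→X: 45 crates
  Chico→Y: 35 crates
  Orem→W: 35 crates
  Reno→W: 40 crates
Total cost = 965.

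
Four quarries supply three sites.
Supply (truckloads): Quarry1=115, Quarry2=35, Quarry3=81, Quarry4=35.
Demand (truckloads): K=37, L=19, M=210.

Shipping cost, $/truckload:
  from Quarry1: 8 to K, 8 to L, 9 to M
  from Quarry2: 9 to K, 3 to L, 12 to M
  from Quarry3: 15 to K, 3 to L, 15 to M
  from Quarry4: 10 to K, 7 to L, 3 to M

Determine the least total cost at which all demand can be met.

One minimum-cost allocation:
  Quarry1 to K: 2 × $8 = $16
  Quarry1 to M: 113 × $9 = $1017
  Quarry2 to K: 35 × $9 = $315
  Quarry3 to L: 19 × $3 = $57
  Quarry3 to M: 62 × $15 = $930
  Quarry4 to M: 35 × $3 = $105
Total = 16 + 1017 + 315 + 57 + 930 + 105 = $2440.
(Supply check: Quarry1 ships 115; Quarry2 ships 35; Quarry3 ships 81; Quarry4 ships 35.)

2440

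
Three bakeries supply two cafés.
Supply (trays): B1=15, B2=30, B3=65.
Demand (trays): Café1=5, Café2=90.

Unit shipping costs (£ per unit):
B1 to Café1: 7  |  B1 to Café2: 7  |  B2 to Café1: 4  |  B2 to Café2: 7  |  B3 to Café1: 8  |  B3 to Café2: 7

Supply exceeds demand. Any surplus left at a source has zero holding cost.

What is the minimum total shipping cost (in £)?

650

A cheapest plan:
  B1->Café2: 15 × £7 = £105
  B2->Café1: 5 × £4 = £20
  B2->Café2: 10 × £7 = £70
  B3->Café2: 65 × £7 = £455
Total = 105 + 20 + 70 + 455 = £650.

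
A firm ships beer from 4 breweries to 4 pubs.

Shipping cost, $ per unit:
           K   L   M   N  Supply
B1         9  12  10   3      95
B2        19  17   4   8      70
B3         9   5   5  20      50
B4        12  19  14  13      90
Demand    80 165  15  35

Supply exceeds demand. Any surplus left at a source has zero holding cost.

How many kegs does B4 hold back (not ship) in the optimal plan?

Minimum-cost shipments:
  B1–L: 60 kegs
  B1–N: 35 kegs
  B2–L: 55 kegs
  B2–M: 15 kegs
  B3–L: 50 kegs
  B4–K: 80 kegs
Total cost = $3030.
B4 ships 80 of its 90, leaving 10.

10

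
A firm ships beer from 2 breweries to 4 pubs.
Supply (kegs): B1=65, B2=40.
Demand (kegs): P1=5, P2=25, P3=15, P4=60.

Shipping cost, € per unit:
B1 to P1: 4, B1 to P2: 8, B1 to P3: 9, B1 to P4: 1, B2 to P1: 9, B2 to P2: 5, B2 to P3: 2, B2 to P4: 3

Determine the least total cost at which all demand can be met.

235

One minimum-cost allocation:
  B1 to P1: 5 × €4 = €20
  B1 to P4: 60 × €1 = €60
  B2 to P2: 25 × €5 = €125
  B2 to P3: 15 × €2 = €30
Total = 20 + 60 + 125 + 30 = €235.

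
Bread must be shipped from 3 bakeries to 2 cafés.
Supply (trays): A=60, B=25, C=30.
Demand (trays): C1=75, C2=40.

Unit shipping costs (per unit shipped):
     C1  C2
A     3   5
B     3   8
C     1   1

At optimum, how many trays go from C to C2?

30

Optimal shipments:
  A→C1: 50 trays
  A→C2: 10 trays
  B→C1: 25 trays
  C→C2: 30 trays
Total cost = 305.
So C→C2 carries 30 trays.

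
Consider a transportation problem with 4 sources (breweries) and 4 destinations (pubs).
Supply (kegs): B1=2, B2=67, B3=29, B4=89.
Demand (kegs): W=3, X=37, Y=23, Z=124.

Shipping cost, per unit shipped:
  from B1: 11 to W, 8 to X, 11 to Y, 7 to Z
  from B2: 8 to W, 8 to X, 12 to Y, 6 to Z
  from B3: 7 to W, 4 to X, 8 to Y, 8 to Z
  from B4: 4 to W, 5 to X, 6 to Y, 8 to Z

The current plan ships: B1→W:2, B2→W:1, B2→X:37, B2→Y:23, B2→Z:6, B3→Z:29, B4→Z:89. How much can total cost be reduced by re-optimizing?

Current plan cost = 2·11 + 1·8 + 37·8 + 23·12 + 6·6 + 29·8 + 89·8 = 1582.
Optimal plan:
  B1→Z: 2 × 7 = 14
  B2→Z: 67 × 6 = 402
  B3→X: 29 × 4 = 116
  B4→W: 3 × 4 = 12
  B4→X: 8 × 5 = 40
  B4→Y: 23 × 6 = 138
  B4→Z: 55 × 8 = 440
Optimal cost = 1162.
Saving = 1582 − 1162 = 420.

420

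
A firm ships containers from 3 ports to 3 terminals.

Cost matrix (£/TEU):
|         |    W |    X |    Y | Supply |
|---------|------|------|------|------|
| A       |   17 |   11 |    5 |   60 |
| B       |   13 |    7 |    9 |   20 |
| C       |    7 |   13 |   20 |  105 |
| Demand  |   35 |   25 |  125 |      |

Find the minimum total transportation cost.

Optimal allocation:
  A to Y: 60 × £5 = £300
  B to Y: 20 × £9 = £180
  C to W: 35 × £7 = £245
  C to X: 25 × £13 = £325
  C to Y: 45 × £20 = £900
Total = 300 + 180 + 245 + 325 + 900 = £1950.

1950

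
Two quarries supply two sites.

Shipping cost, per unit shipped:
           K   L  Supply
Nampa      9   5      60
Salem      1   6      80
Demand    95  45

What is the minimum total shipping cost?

Optimal allocation:
  Nampa→K: 15 × 9 = 135
  Nampa→L: 45 × 5 = 225
  Salem→K: 80 × 1 = 80
Total = 135 + 225 + 80 = 440.

440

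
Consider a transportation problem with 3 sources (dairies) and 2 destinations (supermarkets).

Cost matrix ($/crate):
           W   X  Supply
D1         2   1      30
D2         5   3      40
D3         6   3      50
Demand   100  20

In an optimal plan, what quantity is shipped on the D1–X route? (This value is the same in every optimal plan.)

0

Solving gives:
  D1->W: 30 × $2 = $60
  D2->W: 40 × $5 = $200
  D3->W: 30 × $6 = $180
  D3->X: 20 × $3 = $60
Total cost = $500.
The route D1→X is not used.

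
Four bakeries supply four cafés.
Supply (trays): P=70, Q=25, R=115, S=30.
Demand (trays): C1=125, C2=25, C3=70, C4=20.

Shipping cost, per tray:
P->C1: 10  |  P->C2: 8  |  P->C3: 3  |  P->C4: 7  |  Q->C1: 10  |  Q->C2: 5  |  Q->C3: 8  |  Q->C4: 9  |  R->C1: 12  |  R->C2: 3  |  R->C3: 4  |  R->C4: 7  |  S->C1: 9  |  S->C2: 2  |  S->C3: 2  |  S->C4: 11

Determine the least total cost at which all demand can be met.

1715

A cheapest plan:
  P to C1: 70 × 10 = 700
  Q to C1: 25 × 10 = 250
  R to C2: 25 × 3 = 75
  R to C3: 70 × 4 = 280
  R to C4: 20 × 7 = 140
  S to C1: 30 × 9 = 270
Total = 700 + 250 + 75 + 280 + 140 + 270 = 1715.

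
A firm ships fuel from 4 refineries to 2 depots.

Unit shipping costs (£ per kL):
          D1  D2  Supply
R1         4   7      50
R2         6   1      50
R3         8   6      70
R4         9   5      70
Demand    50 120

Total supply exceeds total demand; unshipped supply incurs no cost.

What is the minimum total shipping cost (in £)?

600

One minimum-cost allocation:
  R1->D1: 50 × £4 = £200
  R2->D2: 50 × £1 = £50
  R4->D2: 70 × £5 = £350
Total = 200 + 50 + 350 = £600.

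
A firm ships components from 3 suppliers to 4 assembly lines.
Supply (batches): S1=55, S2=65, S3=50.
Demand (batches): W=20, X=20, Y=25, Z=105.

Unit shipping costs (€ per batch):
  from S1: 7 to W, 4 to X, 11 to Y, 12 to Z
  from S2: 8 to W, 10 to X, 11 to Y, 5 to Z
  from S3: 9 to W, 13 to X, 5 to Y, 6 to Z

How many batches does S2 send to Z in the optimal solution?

Optimal shipments:
  S1 to W: 20 × €7 = €140
  S1 to X: 20 × €4 = €80
  S1 to Z: 15 × €12 = €180
  S2 to Z: 65 × €5 = €325
  S3 to Y: 25 × €5 = €125
  S3 to Z: 25 × €6 = €150
Total cost = €1000.
So S2→Z carries 65 batches.

65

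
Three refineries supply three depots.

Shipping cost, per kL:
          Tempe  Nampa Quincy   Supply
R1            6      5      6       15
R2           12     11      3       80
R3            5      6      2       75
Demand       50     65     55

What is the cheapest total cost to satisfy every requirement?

Optimal allocation:
  R1->Nampa: 15 × 5 = 75
  R2->Nampa: 25 × 11 = 275
  R2->Quincy: 55 × 3 = 165
  R3->Tempe: 50 × 5 = 250
  R3->Nampa: 25 × 6 = 150
Total = 75 + 275 + 165 + 250 + 150 = 915.

915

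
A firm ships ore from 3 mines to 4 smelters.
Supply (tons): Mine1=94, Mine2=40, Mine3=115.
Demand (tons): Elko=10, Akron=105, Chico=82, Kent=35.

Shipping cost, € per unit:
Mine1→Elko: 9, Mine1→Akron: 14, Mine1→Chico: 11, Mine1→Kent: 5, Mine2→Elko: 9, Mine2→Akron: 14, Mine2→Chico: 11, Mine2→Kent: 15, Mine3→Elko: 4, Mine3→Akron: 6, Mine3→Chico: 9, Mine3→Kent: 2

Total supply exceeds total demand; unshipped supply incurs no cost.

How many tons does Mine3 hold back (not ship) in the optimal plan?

0

Minimum-cost shipments:
  Mine1–Chico: 59 × €11 = €649
  Mine1–Kent: 35 × €5 = €175
  Mine2–Chico: 23 × €11 = €253
  Mine3–Elko: 10 × €4 = €40
  Mine3–Akron: 105 × €6 = €630
Total cost = €1747.
Mine3 ships 115 of its 115, leaving 0.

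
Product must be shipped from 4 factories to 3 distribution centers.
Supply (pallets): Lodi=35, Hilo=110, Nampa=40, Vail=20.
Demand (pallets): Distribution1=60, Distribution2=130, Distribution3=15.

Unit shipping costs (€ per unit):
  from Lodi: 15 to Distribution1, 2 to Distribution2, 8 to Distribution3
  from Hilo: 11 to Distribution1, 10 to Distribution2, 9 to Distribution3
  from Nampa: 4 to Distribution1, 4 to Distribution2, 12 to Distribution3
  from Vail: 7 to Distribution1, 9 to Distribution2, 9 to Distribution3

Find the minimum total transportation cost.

Optimal allocation:
  Lodi→Distribution2: 35 pallets
  Hilo→Distribution2: 95 pallets
  Hilo→Distribution3: 15 pallets
  Nampa→Distribution1: 40 pallets
  Vail→Distribution1: 20 pallets
Total cost = €1455.
(Supply check: Lodi ships 35; Hilo ships 110; Nampa ships 40; Vail ships 20.)

1455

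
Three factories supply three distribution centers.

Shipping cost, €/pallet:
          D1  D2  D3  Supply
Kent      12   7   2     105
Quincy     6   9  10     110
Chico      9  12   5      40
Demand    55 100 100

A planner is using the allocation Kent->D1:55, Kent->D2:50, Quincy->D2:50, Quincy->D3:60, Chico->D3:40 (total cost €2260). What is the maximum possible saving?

800

Current plan cost = 55·12 + 50·7 + 50·9 + 60·10 + 40·5 = €2260.
Optimal plan:
  Kent to D2: 45 pallets
  Kent to D3: 60 pallets
  Quincy to D1: 55 pallets
  Quincy to D2: 55 pallets
  Chico to D3: 40 pallets
Optimal cost = €1460.
Saving = 2260 − 1460 = €800.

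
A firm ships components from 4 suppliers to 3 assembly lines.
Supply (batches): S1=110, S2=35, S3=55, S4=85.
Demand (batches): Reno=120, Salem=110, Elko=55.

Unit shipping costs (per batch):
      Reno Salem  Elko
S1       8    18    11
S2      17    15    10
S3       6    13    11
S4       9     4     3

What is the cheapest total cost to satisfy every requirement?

2135

Optimal allocation:
  S1–Reno: 90 × 8 = 720
  S1–Elko: 20 × 11 = 220
  S2–Elko: 35 × 10 = 350
  S3–Reno: 30 × 6 = 180
  S3–Salem: 25 × 13 = 325
  S4–Salem: 85 × 4 = 340
Total = 720 + 220 + 350 + 180 + 325 + 340 = 2135.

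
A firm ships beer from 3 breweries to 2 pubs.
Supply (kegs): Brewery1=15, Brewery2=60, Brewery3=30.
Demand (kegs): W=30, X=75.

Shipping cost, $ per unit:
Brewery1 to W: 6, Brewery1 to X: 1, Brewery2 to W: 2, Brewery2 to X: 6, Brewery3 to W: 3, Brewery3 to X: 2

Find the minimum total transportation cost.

315

An optimal shipping plan:
  Brewery1–X: 15 × $1 = $15
  Brewery2–W: 30 × $2 = $60
  Brewery2–X: 30 × $6 = $180
  Brewery3–X: 30 × $2 = $60
Total = 15 + 60 + 180 + 60 = $315.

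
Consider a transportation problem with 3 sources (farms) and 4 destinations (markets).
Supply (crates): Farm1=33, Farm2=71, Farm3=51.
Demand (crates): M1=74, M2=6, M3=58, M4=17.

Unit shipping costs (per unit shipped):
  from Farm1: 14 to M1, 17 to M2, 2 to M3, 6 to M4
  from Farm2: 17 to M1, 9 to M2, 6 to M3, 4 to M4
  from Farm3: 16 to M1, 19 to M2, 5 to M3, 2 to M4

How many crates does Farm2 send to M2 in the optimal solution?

The minimum-cost plan:
  Farm1 to M3: 33 × 2 = 66
  Farm2 to M1: 65 × 17 = 1105
  Farm2 to M2: 6 × 9 = 54
  Farm3 to M1: 9 × 16 = 144
  Farm3 to M3: 25 × 5 = 125
  Farm3 to M4: 17 × 2 = 34
Total cost = 1528.
So Farm2→M2 carries 6 crates.

6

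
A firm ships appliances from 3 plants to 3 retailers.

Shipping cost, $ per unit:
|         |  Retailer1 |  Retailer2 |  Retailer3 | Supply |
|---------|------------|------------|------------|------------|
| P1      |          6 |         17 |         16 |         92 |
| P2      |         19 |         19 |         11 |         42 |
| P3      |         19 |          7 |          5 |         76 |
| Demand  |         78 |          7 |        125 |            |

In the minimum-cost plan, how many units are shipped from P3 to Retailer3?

Optimal shipments:
  P1→Retailer1: 78 × $6 = $468
  P1→Retailer2: 7 × $17 = $119
  P1→Retailer3: 7 × $16 = $112
  P2→Retailer3: 42 × $11 = $462
  P3→Retailer3: 76 × $5 = $380
Total cost = $1541.
So P3→Retailer3 carries 76 units.

76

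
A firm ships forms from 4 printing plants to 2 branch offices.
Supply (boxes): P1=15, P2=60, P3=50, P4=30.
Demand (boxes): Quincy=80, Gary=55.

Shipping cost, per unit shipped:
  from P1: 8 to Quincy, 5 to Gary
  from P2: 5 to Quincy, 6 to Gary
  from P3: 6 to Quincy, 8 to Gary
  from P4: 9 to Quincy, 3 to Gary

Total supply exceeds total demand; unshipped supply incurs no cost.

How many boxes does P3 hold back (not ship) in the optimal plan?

20

Minimum-cost shipments:
  P1->Gary: 15 boxes
  P2->Quincy: 50 boxes
  P2->Gary: 10 boxes
  P3->Quincy: 30 boxes
  P4->Gary: 30 boxes
Total cost = 655.
P3 ships 30 of its 50, leaving 20.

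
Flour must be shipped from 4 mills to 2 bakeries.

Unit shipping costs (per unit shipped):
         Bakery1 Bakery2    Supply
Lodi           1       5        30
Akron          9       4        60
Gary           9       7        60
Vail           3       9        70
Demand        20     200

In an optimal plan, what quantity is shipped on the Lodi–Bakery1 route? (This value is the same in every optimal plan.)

0

Solving gives:
  Lodi–Bakery2: 30 × 5 = 150
  Akron–Bakery2: 60 × 4 = 240
  Gary–Bakery2: 60 × 7 = 420
  Vail–Bakery1: 20 × 3 = 60
  Vail–Bakery2: 50 × 9 = 450
Total cost = 1320.
The route Lodi→Bakery1 is not used.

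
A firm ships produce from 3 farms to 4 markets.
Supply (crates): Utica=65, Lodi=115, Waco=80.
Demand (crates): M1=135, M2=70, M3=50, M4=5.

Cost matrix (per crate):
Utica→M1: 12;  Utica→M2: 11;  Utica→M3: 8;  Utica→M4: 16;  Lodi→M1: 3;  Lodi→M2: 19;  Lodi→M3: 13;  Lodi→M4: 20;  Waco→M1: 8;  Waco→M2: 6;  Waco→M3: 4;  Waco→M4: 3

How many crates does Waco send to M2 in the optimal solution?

70

Optimal shipments:
  Utica→M1: 15 × 12 = 180
  Utica→M3: 50 × 8 = 400
  Lodi→M1: 115 × 3 = 345
  Waco→M1: 5 × 8 = 40
  Waco→M2: 70 × 6 = 420
  Waco→M4: 5 × 3 = 15
Total cost = 1400.
So Waco→M2 carries 70 crates.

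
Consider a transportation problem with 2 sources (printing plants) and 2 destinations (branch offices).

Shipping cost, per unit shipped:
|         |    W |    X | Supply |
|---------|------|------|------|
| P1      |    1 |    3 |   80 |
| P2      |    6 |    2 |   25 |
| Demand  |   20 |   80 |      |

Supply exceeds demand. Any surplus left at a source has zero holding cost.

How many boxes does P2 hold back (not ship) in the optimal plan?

0

Minimum-cost shipments:
  P1 to W: 20 × 1 = 20
  P1 to X: 55 × 3 = 165
  P2 to X: 25 × 2 = 50
Total cost = 235.
P2 ships 25 of its 25, leaving 0.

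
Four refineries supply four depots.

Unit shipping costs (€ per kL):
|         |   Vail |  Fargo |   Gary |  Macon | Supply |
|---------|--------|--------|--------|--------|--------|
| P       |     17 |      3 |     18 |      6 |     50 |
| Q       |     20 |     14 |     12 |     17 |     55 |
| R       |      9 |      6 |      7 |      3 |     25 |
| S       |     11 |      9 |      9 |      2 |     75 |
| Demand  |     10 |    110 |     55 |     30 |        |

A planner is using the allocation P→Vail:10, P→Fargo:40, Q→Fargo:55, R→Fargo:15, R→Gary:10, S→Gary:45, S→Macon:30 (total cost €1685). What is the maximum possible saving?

Current plan cost = 10·17 + 40·3 + 55·14 + 15·6 + 10·7 + 45·9 + 30·2 = €1685.
Optimal plan:
  P→Fargo: 50 × €3 = €150
  Q→Gary: 55 × €12 = €660
  R→Fargo: 25 × €6 = €150
  S→Vail: 10 × €11 = €110
  S→Fargo: 35 × €9 = €315
  S→Macon: 30 × €2 = €60
Optimal cost = €1445.
Saving = 1685 − 1445 = €240.

240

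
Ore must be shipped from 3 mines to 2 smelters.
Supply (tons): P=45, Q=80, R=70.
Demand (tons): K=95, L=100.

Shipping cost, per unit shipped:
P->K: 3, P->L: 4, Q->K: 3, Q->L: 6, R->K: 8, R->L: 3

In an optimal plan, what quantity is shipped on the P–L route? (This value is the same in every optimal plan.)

The minimum-cost plan:
  P to K: 15 × 3 = 45
  P to L: 30 × 4 = 120
  Q to K: 80 × 3 = 240
  R to L: 70 × 3 = 210
Total cost = 615.
So P→L carries 30 tons.

30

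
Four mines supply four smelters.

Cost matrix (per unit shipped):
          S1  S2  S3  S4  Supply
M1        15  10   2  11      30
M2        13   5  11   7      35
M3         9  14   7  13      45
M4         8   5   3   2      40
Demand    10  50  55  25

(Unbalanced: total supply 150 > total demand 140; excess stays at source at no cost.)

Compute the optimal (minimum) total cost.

An optimal shipping plan:
  M1->S3: 30 × 2 = 60
  M2->S2: 35 × 5 = 175
  M3->S1: 10 × 9 = 90
  M3->S3: 25 × 7 = 175
  M4->S2: 15 × 5 = 75
  M4->S4: 25 × 2 = 50
Total = 60 + 175 + 90 + 175 + 75 + 50 = 625.
(Supply check: M1 ships 30; M2 ships 35; M3 ships 35; M4 ships 40.)

625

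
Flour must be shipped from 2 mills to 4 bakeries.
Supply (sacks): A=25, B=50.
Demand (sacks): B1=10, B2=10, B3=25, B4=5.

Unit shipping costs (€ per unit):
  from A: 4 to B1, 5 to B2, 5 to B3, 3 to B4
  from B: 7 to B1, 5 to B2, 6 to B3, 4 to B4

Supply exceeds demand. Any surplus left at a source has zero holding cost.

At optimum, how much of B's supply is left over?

Minimum-cost shipments:
  A->B1: 10 × €4 = €40
  A->B3: 15 × €5 = €75
  B->B2: 10 × €5 = €50
  B->B3: 10 × €6 = €60
  B->B4: 5 × €4 = €20
Total cost = €245.
B ships 25 of its 50, leaving 25.

25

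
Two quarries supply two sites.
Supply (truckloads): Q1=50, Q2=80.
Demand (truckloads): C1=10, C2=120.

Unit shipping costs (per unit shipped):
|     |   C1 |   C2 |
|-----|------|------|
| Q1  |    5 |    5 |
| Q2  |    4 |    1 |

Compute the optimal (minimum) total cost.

A cheapest plan:
  Q1 to C1: 10 × 5 = 50
  Q1 to C2: 40 × 5 = 200
  Q2 to C2: 80 × 1 = 80
Total = 50 + 200 + 80 = 330.
(Supply check: Q1 ships 50; Q2 ships 80.)

330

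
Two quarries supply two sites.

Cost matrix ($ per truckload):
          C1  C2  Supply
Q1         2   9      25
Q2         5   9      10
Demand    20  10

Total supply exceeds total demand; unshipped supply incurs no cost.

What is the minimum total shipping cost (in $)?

130

A cheapest plan:
  Q1 to C1: 20 × $2 = $40
  Q1 to C2: 5 × $9 = $45
  Q2 to C2: 5 × $9 = $45
Total = 40 + 45 + 45 = $130.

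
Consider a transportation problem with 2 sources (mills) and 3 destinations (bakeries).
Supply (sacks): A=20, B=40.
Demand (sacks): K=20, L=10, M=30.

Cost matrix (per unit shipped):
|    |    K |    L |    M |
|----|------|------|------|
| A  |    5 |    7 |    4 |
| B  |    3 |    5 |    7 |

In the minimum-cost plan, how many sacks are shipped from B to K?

Solving gives:
  A to M: 20 × 4 = 80
  B to K: 20 × 3 = 60
  B to L: 10 × 5 = 50
  B to M: 10 × 7 = 70
Total cost = 260.
So B→K carries 20 sacks.

20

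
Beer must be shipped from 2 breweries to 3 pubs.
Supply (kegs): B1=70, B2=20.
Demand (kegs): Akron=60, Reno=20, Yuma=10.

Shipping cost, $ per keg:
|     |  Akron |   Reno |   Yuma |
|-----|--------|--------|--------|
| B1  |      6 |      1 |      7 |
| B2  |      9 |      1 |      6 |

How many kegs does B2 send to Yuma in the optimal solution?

10

Optimal shipments:
  B1–Akron: 60 × $6 = $360
  B1–Reno: 10 × $1 = $10
  B2–Reno: 10 × $1 = $10
  B2–Yuma: 10 × $6 = $60
Total cost = $440.
So B2→Yuma carries 10 kegs.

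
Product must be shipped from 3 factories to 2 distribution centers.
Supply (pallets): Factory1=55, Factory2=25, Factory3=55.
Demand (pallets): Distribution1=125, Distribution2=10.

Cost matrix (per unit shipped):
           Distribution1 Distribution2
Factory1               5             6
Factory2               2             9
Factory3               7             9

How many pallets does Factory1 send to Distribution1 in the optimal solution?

Solving gives:
  Factory1→Distribution1: 45 × 5 = 225
  Factory1→Distribution2: 10 × 6 = 60
  Factory2→Distribution1: 25 × 2 = 50
  Factory3→Distribution1: 55 × 7 = 385
Total cost = 720.
So Factory1→Distribution1 carries 45 pallets.

45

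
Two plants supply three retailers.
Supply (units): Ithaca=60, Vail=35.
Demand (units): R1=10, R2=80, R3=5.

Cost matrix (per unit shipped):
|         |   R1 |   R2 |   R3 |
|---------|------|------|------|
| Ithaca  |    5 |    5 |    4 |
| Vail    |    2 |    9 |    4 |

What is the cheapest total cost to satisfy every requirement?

Optimal allocation:
  Ithaca→R2: 60 units
  Vail→R1: 10 units
  Vail→R2: 20 units
  Vail→R3: 5 units
Total cost = 520.

520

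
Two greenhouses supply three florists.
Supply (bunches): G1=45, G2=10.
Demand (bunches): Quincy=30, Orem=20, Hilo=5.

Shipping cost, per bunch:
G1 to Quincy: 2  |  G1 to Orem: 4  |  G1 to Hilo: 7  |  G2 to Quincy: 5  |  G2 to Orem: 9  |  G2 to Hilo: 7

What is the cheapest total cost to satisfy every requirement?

Optimal allocation:
  G1->Quincy: 25 × 2 = 50
  G1->Orem: 20 × 4 = 80
  G2->Quincy: 5 × 5 = 25
  G2->Hilo: 5 × 7 = 35
Total = 50 + 80 + 25 + 35 = 190.

190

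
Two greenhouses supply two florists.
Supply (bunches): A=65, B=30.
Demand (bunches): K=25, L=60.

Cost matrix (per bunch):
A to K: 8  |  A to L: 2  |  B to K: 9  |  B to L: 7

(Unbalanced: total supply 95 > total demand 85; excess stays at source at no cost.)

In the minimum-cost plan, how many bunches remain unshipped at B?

Minimum-cost shipments:
  A–K: 5 × 8 = 40
  A–L: 60 × 2 = 120
  B–K: 20 × 9 = 180
Total cost = 340.
B ships 20 of its 30, leaving 10.

10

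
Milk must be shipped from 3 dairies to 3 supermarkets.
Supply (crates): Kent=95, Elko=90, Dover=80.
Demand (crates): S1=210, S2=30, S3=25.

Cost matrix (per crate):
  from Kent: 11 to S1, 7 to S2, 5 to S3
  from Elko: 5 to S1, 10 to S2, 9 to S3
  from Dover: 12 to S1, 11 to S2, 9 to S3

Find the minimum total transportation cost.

2185

A cheapest plan:
  Kent to S1: 40 × 11 = 440
  Kent to S2: 30 × 7 = 210
  Kent to S3: 25 × 5 = 125
  Elko to S1: 90 × 5 = 450
  Dover to S1: 80 × 12 = 960
Total = 440 + 210 + 125 + 450 + 960 = 2185.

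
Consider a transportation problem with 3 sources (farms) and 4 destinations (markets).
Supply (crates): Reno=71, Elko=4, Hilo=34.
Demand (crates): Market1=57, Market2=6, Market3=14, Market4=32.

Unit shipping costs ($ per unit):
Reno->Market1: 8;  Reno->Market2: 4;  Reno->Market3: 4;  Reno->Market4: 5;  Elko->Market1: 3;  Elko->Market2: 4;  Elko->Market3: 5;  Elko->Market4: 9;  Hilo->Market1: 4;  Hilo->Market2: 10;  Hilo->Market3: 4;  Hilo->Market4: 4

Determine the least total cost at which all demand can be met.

A cheapest plan:
  Reno–Market1: 19 × $8 = $152
  Reno–Market2: 6 × $4 = $24
  Reno–Market3: 14 × $4 = $56
  Reno–Market4: 32 × $5 = $160
  Elko–Market1: 4 × $3 = $12
  Hilo–Market1: 34 × $4 = $136
Total = 152 + 24 + 56 + 160 + 12 + 136 = $540.
(Supply check: Reno ships 71; Elko ships 4; Hilo ships 34.)

540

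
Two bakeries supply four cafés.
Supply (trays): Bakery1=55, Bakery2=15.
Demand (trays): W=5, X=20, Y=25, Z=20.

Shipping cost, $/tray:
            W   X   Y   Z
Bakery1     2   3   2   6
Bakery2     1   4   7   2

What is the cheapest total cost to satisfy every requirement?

A cheapest plan:
  Bakery1→W: 5 × $2 = $10
  Bakery1→X: 20 × $3 = $60
  Bakery1→Y: 25 × $2 = $50
  Bakery1→Z: 5 × $6 = $30
  Bakery2→Z: 15 × $2 = $30
Total = 10 + 60 + 50 + 30 + 30 = $180.

180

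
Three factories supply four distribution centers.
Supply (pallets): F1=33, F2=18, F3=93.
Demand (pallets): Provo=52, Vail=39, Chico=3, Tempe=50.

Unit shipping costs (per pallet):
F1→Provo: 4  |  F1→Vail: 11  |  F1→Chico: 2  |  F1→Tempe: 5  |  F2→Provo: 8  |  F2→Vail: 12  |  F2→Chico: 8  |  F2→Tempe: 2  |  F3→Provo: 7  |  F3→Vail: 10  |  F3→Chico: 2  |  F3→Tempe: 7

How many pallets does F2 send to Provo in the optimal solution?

0

Solving gives:
  F1–Provo: 33 × 4 = 132
  F2–Tempe: 18 × 2 = 36
  F3–Provo: 19 × 7 = 133
  F3–Vail: 39 × 10 = 390
  F3–Chico: 3 × 2 = 6
  F3–Tempe: 32 × 7 = 224
Total cost = 921.
The route F2→Provo is not used.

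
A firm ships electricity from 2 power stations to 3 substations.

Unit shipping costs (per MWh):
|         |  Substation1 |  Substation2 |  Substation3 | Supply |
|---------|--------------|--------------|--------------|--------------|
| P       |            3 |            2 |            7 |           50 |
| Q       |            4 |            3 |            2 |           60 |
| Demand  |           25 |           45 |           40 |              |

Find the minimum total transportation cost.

265

An optimal shipping plan:
  P->Substation1: 25 MWh
  P->Substation2: 25 MWh
  Q->Substation2: 20 MWh
  Q->Substation3: 40 MWh
Total cost = 265.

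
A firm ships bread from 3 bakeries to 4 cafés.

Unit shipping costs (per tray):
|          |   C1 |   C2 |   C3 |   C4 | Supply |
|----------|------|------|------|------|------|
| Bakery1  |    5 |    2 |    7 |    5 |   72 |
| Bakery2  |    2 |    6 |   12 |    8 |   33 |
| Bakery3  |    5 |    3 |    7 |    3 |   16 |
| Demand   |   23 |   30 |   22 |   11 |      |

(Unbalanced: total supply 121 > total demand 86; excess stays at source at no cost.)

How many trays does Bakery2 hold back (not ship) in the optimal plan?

10

Minimum-cost shipments:
  Bakery1–C2: 30 trays
  Bakery1–C3: 22 trays
  Bakery2–C1: 23 trays
  Bakery3–C4: 11 trays
Total cost = 293.
Bakery2 ships 23 of its 33, leaving 10.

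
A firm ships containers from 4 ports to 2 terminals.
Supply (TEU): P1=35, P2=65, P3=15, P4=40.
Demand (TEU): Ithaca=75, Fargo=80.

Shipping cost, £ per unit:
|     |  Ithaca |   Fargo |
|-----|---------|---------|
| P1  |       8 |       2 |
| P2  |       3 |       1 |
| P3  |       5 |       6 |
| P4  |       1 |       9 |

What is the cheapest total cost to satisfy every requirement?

290

One minimum-cost allocation:
  P1–Fargo: 35 × £2 = £70
  P2–Ithaca: 20 × £3 = £60
  P2–Fargo: 45 × £1 = £45
  P3–Ithaca: 15 × £5 = £75
  P4–Ithaca: 40 × £1 = £40
Total = 70 + 60 + 45 + 75 + 40 = £290.
(Supply check: P1 ships 35; P2 ships 65; P3 ships 15; P4 ships 40.)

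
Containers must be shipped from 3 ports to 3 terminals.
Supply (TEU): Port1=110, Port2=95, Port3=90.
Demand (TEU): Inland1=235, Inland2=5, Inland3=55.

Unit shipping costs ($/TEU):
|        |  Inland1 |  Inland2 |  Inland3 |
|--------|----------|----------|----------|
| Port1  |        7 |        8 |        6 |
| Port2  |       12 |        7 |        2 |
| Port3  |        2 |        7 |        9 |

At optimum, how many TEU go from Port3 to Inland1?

90

Optimal shipments:
  Port1 to Inland1: 110 TEU
  Port2 to Inland1: 35 TEU
  Port2 to Inland2: 5 TEU
  Port2 to Inland3: 55 TEU
  Port3 to Inland1: 90 TEU
Total cost = $1515.
So Port3→Inland1 carries 90 TEU.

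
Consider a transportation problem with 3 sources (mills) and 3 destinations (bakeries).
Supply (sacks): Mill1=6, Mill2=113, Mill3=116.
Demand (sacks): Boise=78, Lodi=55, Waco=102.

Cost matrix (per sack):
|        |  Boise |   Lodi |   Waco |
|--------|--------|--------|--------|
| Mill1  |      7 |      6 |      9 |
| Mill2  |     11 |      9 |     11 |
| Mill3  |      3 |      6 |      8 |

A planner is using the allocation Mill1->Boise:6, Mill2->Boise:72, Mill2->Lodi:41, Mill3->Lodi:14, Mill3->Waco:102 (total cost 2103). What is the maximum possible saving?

Current plan cost = 6·7 + 72·11 + 41·9 + 14·6 + 102·8 = 2103.
Optimal plan:
  Mill1->Lodi: 6 × 6 = 36
  Mill2->Lodi: 11 × 9 = 99
  Mill2->Waco: 102 × 11 = 1122
  Mill3->Boise: 78 × 3 = 234
  Mill3->Lodi: 38 × 6 = 228
Optimal cost = 1719.
Saving = 2103 − 1719 = 384.

384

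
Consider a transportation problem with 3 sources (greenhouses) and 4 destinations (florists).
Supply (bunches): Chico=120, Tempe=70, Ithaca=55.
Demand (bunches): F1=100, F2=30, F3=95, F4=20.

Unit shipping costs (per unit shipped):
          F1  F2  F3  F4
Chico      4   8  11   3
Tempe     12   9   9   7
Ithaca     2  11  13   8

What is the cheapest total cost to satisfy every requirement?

1495

A cheapest plan:
  Chico→F1: 45 × 4 = 180
  Chico→F2: 30 × 8 = 240
  Chico→F3: 25 × 11 = 275
  Chico→F4: 20 × 3 = 60
  Tempe→F3: 70 × 9 = 630
  Ithaca→F1: 55 × 2 = 110
Total = 180 + 240 + 275 + 60 + 630 + 110 = 1495.
(Supply check: Chico ships 120; Tempe ships 70; Ithaca ships 55.)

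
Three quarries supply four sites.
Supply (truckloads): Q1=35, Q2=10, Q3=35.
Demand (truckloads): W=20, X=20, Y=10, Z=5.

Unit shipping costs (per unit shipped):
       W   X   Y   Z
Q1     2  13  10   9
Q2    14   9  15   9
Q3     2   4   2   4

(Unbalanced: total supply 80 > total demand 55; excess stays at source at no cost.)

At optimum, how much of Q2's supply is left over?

An optimal plan:
  Q1→W: 20 × 2 = 40
  Q3→X: 20 × 4 = 80
  Q3→Y: 10 × 2 = 20
  Q3→Z: 5 × 4 = 20
Total cost = 160.
Q2 ships 0 of its 10, leaving 10.

10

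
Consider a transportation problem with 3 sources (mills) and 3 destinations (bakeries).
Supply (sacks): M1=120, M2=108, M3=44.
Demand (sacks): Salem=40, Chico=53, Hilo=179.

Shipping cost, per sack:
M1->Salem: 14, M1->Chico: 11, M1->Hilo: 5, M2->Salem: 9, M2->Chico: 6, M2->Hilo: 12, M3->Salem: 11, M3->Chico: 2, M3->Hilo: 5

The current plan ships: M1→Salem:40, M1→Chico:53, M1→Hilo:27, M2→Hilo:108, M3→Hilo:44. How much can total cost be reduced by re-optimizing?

1116

Current plan cost = 40·14 + 53·11 + 27·5 + 108·12 + 44·5 = 2794.
Optimal plan:
  M1->Hilo: 120 × 5 = 600
  M2->Salem: 40 × 9 = 360
  M2->Chico: 53 × 6 = 318
  M2->Hilo: 15 × 12 = 180
  M3->Hilo: 44 × 5 = 220
Optimal cost = 1678.
Saving = 2794 − 1678 = 1116.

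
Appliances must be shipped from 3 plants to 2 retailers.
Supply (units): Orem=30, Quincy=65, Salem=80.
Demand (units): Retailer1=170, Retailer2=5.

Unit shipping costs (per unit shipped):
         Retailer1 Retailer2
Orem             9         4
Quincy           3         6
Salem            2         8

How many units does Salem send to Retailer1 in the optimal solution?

Solving gives:
  Orem→Retailer1: 25 units
  Orem→Retailer2: 5 units
  Quincy→Retailer1: 65 units
  Salem→Retailer1: 80 units
Total cost = 600.
So Salem→Retailer1 carries 80 units.

80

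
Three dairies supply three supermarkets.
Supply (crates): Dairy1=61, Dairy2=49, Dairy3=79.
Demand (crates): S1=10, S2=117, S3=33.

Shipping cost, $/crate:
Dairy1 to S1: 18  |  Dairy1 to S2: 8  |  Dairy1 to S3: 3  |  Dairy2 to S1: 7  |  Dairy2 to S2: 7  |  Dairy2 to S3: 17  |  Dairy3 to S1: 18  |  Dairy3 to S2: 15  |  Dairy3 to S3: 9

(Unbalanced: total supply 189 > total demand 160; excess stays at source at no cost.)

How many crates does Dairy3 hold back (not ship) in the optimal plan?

29

Minimum-cost shipments:
  Dairy1–S2: 61 × $8 = $488
  Dairy2–S1: 10 × $7 = $70
  Dairy2–S2: 39 × $7 = $273
  Dairy3–S2: 17 × $15 = $255
  Dairy3–S3: 33 × $9 = $297
Total cost = $1383.
Dairy3 ships 50 of its 79, leaving 29.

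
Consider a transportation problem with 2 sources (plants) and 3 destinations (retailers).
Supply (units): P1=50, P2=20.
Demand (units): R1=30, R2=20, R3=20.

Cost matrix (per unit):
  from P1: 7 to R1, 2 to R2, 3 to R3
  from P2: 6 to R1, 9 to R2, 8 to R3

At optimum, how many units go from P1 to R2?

Solving gives:
  P1–R1: 10 × 7 = 70
  P1–R2: 20 × 2 = 40
  P1–R3: 20 × 3 = 60
  P2–R1: 20 × 6 = 120
Total cost = 290.
So P1→R2 carries 20 units.

20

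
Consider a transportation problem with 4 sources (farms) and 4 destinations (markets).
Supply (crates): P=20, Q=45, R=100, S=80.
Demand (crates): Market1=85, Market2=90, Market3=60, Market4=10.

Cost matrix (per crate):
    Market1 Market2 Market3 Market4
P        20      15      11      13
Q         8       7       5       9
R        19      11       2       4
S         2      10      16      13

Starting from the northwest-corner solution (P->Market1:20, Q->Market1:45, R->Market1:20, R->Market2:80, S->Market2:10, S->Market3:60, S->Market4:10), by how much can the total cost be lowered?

1940

Current plan cost = 20·20 + 45·8 + 20·19 + 80·11 + 10·10 + 60·16 + 10·13 = 3210.
Optimal plan:
  P to Market2: 20 crates
  Q to Market1: 5 crates
  Q to Market2: 40 crates
  R to Market2: 30 crates
  R to Market3: 60 crates
  R to Market4: 10 crates
  S to Market1: 80 crates
Optimal cost = 1270.
Saving = 3210 − 1270 = 1940.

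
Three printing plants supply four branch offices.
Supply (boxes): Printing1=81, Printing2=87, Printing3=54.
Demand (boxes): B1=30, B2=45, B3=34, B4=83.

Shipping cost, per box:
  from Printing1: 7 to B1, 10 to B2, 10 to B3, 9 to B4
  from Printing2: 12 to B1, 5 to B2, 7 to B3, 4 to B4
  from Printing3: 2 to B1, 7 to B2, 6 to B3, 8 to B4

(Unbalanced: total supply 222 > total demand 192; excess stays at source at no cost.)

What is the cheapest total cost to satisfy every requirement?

An optimal shipping plan:
  Printing1–B3: 10 boxes
  Printing1–B4: 41 boxes
  Printing2–B2: 45 boxes
  Printing2–B4: 42 boxes
  Printing3–B1: 30 boxes
  Printing3–B3: 24 boxes
Total cost = 1066.
(Supply check: Printing1 ships 51; Printing2 ships 87; Printing3 ships 54.)

1066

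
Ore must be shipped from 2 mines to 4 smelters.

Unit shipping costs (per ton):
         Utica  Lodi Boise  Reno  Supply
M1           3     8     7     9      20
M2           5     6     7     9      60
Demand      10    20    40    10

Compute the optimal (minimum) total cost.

520

One minimum-cost allocation:
  M1 to Utica: 10 tons
  M1 to Reno: 10 tons
  M2 to Lodi: 20 tons
  M2 to Boise: 40 tons
Total cost = 520.
(Supply check: M1 ships 20; M2 ships 60.)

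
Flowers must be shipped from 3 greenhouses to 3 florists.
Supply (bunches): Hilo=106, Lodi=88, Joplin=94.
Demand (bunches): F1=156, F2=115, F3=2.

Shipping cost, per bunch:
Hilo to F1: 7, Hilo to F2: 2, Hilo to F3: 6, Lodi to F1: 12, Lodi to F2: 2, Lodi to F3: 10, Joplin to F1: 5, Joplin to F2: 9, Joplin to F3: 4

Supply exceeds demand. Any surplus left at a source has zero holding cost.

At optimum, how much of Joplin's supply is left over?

0

Minimum-cost shipments:
  Hilo to F1: 62 bunches
  Hilo to F2: 42 bunches
  Hilo to F3: 2 bunches
  Lodi to F2: 73 bunches
  Joplin to F1: 94 bunches
Total cost = 1146.
Joplin ships 94 of its 94, leaving 0.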